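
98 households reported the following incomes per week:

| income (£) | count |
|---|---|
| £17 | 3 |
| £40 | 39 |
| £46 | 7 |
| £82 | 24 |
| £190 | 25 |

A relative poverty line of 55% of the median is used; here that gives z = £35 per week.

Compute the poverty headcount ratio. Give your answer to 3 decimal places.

0.031

3 of the 98 households have income below £35.
H = 3/98 = 0.031.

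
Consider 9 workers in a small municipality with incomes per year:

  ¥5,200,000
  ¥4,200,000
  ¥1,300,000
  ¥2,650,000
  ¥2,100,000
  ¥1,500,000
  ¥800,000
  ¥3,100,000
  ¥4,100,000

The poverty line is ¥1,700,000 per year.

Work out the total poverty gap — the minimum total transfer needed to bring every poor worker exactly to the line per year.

¥1,500,000

Below the line: ¥800,000, ¥1,300,000, ¥1,500,000 (q = 3 of N = 9).
Individual gaps: 1700000−800000 = 900000; 1700000−1300000 = 400000; 1700000−1500000 = 200000.
Aggregate gap = ¥1,500,000.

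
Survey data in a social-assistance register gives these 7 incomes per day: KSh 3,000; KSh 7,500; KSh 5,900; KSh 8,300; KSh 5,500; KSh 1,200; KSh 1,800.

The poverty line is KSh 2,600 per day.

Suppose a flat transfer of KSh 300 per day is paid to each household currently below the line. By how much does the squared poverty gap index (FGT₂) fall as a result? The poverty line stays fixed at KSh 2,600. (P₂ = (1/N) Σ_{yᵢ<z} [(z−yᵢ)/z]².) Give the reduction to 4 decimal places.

Before: below the line — KSh 1,200, KSh 1,800; squared poverty gap index (FGT₂) = 0.054945.
After the KSh 300 transfer: below the line — KSh 1,500, KSh 2,100; squared poverty gap index (FGT₂) = 0.030854.
Reduction = 0.054945 − 0.030854 = 0.0241.

0.0241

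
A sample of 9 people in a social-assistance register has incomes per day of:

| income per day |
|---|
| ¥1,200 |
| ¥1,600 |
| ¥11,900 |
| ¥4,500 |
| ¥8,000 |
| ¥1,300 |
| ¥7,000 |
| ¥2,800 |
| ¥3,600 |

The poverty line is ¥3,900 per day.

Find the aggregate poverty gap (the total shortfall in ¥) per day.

Below z: ¥1,200, ¥1,300, ¥1,600, ¥2,800, ¥3,600 (q = 5 of N = 9).
Individual gaps: 3900−1200 = 2700; 3900−1300 = 2600; 3900−1600 = 2300; 3900−2800 = 1100; 3900−3600 = 300.
Aggregate gap = ¥9,000.

¥9,000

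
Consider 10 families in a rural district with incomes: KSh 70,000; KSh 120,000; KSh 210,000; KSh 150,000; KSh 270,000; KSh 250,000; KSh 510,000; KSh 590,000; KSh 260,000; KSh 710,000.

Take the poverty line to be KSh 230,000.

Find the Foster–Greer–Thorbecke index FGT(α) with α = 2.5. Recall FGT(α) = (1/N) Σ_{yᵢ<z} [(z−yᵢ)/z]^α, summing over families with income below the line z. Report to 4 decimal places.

Poor units: KSh 70,000, KSh 120,000, KSh 150,000, KSh 210,000 (q = 4 of N = 10).
Relative gaps: (230000−70000)/230000 = 0.6957; (230000−120000)/230000 = 0.4783; (230000−150000)/230000 = 0.3478; (230000−210000)/230000 = 0.0870.
Raised to α = 2.5: 0.40363; 0.15818; 0.07135; 0.00223.
Sum = 0.635393; FGT(2.5) = 0.635393 / 10 = 0.0635.

0.0635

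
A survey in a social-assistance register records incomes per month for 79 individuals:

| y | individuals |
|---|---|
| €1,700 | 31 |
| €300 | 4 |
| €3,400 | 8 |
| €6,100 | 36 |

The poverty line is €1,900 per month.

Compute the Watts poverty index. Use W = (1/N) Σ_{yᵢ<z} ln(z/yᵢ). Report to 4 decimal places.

Poor units: 4×€300, 31×€1,700 (q = 35 of N = 79).
Log gaps: ln(1900/300) = 1.8458 (×4); ln(1900/1700) = 0.1112 (×31).
W = 10.831301 / 79 = 0.1371.

0.1371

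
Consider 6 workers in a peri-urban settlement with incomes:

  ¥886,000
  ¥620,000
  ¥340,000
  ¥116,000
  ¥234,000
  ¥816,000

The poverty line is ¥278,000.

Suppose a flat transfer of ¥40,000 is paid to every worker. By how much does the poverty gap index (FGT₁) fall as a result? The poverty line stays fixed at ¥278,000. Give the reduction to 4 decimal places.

Before: below the line — ¥116,000, ¥234,000; poverty gap index (FGT₁) = 0.123501.
After the ¥40,000 transfer: below the line — ¥156,000, ¥274,000; poverty gap index (FGT₁) = 0.075540.
Reduction = 0.123501 − 0.075540 = 0.0480.

0.0480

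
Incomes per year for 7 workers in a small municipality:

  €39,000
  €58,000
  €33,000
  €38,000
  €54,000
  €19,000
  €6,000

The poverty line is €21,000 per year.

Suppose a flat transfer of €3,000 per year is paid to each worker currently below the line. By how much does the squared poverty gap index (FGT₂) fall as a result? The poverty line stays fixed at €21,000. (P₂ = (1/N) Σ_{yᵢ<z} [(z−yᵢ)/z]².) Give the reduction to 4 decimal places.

0.0275

Before: below the line — €6,000, €19,000; squared poverty gap index (FGT₂) = 0.074182.
After the €3,000 transfer: below the line — €9,000; squared poverty gap index (FGT₂) = 0.046647.
Reduction = 0.074182 − 0.046647 = 0.0275.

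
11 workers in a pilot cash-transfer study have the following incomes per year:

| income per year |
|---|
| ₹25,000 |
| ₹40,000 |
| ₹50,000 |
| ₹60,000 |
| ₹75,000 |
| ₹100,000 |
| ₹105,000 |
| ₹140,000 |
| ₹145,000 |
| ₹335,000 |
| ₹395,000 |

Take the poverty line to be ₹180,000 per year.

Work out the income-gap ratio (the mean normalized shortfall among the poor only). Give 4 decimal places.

0.5432

Incomes under z: ₹25,000, ₹40,000, ₹50,000, ₹60,000, ₹75,000, ₹100,000, ₹105,000, ₹140,000, ₹145,000 (q = 9 of N = 11).
Shortfall ratios (z−y)/z: 0.8611, 0.7778, 0.7222, 0.6667, 0.5833, 0.4444, 0.4167, 0.2222, 0.1944; sum = 4.888889.
The income-gap ratio divides by q (the poor only): 4.888889 / 9 = 0.5432.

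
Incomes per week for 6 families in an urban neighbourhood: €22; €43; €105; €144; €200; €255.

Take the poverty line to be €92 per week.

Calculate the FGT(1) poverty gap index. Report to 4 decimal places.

Below the line: €22, €43 (q = 2 of N = 6).
Normalized shortfalls: (92−22)/92 = 0.7609; (92−43)/92 = 0.5326.
Σ = 1.293478. Dividing by the full population N = 6 gives P₁ = 0.2156.

0.2156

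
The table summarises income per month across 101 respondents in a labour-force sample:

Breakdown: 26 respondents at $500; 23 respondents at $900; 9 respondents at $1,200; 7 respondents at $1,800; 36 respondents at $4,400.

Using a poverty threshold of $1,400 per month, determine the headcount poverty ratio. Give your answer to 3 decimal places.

0.574

58 of the 101 respondents have income below $1,400.
H = 58/101 = 0.574.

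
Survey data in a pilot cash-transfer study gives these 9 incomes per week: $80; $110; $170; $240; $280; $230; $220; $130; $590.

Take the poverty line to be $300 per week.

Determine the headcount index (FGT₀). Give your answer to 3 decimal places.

0.889

8 of the 9 individuals have income below $300.
H = 8/9 = 0.889.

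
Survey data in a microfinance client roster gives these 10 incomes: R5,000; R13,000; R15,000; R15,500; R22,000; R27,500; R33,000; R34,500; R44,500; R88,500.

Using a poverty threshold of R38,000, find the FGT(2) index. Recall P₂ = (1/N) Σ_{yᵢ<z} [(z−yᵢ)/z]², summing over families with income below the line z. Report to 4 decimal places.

0.2183

Below z: R5,000, R13,000, R15,000, R15,500, R22,000, R27,500, R33,000, R34,500 (q = 8 of N = 10).
Normalized shortfalls: (38000−5000)/38000 = 0.8684; (38000−13000)/38000 = 0.6579; (38000−15000)/38000 = 0.6053; (38000−15500)/38000 = 0.5921; (38000−22000)/38000 = 0.4211; (38000−27500)/38000 = 0.2763; (38000−33000)/38000 = 0.1316; (38000−34500)/38000 = 0.0921.
Squared: 0.7542; 0.4328; 0.3663; 0.3506; 0.1773; 0.0764; 0.0173; 0.0085.
Sum = 2.183345; P₂ = 2.183345 / 10 = 0.2183.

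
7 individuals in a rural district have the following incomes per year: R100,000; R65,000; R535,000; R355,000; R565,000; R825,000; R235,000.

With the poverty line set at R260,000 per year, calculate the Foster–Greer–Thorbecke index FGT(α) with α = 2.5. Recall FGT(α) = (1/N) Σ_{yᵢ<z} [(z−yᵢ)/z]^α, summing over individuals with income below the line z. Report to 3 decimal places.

Below z: R65,000, R100,000, R235,000 (q = 3 of N = 7).
Gap ratios (z−y)/z: (260000−65000)/260000 = 0.7500; (260000−100000)/260000 = 0.6154; (260000−235000)/260000 = 0.0962.
Raised to α = 2.5: 0.48714; 0.29708; 0.00287.
Sum = 0.787082; FGT(2.5) = 0.787082 / 7 = 0.112.

0.112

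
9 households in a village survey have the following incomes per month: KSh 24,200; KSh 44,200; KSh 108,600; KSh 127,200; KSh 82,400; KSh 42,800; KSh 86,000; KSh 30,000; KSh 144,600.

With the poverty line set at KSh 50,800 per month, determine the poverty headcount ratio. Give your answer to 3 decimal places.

4 of the 9 households have income below KSh 50,800.
H = 4/9 = 0.444.

0.444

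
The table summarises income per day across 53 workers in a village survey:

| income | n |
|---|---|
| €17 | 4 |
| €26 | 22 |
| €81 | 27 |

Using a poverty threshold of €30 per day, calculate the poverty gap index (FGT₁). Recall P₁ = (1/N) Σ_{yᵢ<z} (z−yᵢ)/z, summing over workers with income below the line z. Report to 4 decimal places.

Incomes under z: 4×€17, 22×€26 (q = 26 of N = 53).
Shortfall ratios: (30−17)/30 = 0.4333 (×4); (30−26)/30 = 0.1333 (×22).
Sum of shortfalls = 4.666667; P₁ averages over all N: 4.666667 / 53 = 0.0881.

0.0881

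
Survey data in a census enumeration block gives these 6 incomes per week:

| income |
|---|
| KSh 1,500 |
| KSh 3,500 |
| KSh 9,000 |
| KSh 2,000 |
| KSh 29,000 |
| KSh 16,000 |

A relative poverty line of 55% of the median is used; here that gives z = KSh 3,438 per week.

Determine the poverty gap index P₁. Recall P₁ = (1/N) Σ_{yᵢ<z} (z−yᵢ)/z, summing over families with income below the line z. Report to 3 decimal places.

0.164

Below the line: KSh 1,500, KSh 2,000 (q = 2 of N = 6).
Relative gaps: (3438−1500)/3438 = 0.5637; (3438−2000)/3438 = 0.4183.
Sum of shortfalls = 0.981966; P₁ averages over all N: 0.981966 / 6 = 0.164.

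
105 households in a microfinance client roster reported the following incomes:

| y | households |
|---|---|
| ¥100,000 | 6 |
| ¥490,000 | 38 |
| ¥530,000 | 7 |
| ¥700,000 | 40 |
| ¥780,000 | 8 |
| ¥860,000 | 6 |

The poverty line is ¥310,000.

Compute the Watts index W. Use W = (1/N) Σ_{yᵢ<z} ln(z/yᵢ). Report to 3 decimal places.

Poor units: 6×¥100,000 (q = 6 of N = 105).
ln(z/y) terms: ln(310000/100000) = 1.1314 (×6).
W = 6.788413 / 105 = 0.065.

0.065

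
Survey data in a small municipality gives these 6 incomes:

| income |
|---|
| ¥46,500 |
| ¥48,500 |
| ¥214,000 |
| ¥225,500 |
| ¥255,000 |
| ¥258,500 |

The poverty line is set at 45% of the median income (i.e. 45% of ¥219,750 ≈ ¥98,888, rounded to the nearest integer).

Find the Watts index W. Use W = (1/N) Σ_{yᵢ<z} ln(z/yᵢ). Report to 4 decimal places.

0.2445

Below the line: ¥46,500, ¥48,500 (q = 2 of N = 6).
ln(z/y) terms: ln(98888/46500) = 0.7545; ln(98888/48500) = 0.7124.
W = 1.466960 / 6 = 0.2445.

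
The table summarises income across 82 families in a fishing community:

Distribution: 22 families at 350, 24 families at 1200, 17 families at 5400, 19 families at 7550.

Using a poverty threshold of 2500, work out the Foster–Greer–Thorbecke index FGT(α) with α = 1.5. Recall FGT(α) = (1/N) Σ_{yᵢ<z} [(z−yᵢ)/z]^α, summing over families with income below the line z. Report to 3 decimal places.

0.324

Below z: 22×350, 24×1200 (q = 46 of N = 82).
Relative gaps: (2500−350)/2500 = 0.8600 (×22); (2500−1200)/2500 = 0.5200 (×24).
Raised to α = 1.5: 0.79753 (×22); 0.37498 (×24).
Sum = 26.545142; FGT(1.5) = 26.545142 / 82 = 0.324.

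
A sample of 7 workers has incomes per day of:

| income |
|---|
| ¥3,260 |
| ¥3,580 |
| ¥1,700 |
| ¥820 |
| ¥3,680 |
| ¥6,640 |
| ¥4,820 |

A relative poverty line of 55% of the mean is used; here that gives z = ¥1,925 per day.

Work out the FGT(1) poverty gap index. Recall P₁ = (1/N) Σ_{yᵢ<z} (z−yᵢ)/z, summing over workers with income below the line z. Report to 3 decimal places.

Poor units: ¥820, ¥1,700 (q = 2 of N = 7).
Normalized shortfalls: (1925−820)/1925 = 0.5740; (1925−1700)/1925 = 0.1169.
Σ = 0.690909. Dividing by the full population N = 7 gives P₁ = 0.099.

0.099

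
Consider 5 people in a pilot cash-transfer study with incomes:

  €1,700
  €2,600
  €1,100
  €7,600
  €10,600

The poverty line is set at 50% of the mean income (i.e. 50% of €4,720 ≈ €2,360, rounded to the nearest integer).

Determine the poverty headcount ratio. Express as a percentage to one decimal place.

40.0%

2 of the 5 people have income below €2,360.
H = 2/5 = 40.0%.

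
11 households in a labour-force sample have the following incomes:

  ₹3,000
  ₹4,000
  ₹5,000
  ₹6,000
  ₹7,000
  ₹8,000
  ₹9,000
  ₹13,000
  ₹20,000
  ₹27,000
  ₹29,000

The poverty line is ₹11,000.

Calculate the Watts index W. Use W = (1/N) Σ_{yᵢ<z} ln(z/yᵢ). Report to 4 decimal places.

0.4251

Below z: ₹3,000, ₹4,000, ₹5,000, ₹6,000, ₹7,000, ₹8,000, ₹9,000 (q = 7 of N = 11).
Log shortfalls: ln(11000/3000) = 1.2993; ln(11000/4000) = 1.0116; ln(11000/5000) = 0.7885; ln(11000/6000) = 0.6061; ln(11000/7000) = 0.4520; ln(11000/8000) = 0.3185; ln(11000/9000) = 0.2007.
W = 4.676587 / 11 = 0.4251.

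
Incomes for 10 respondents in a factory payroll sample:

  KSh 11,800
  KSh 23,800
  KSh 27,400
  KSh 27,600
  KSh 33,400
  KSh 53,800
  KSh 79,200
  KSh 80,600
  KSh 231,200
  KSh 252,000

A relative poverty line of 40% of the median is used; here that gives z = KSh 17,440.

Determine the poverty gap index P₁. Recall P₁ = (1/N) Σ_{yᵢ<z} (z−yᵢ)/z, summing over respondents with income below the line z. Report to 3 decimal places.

0.032

Below z: KSh 11,800 (q = 1 of N = 10).
Normalized shortfalls: (17440−11800)/17440 = 0.3234.
Σ = 0.323394. Dividing by the full population N = 10 gives P₁ = 0.032.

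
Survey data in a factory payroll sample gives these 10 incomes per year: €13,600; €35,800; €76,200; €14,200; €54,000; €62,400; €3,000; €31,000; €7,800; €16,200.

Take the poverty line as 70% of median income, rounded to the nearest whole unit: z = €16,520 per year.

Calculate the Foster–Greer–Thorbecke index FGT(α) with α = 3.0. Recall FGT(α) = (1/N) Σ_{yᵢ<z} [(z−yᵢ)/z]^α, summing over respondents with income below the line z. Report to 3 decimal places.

Below z: €3,000, €7,800, €13,600, €14,200, €16,200 (q = 5 of N = 10).
Relative gaps: (16520−3000)/16520 = 0.8184; (16520−7800)/16520 = 0.5278; (16520−13600)/16520 = 0.1768; (16520−14200)/16520 = 0.1404; (16520−16200)/16520 = 0.0194.
Raised to α = 3.0: 0.54815; 0.14707; 0.00552; 0.00277; 0.00001.
Sum = 0.703518; FGT(3.0) = 0.703518 / 10 = 0.070.

0.070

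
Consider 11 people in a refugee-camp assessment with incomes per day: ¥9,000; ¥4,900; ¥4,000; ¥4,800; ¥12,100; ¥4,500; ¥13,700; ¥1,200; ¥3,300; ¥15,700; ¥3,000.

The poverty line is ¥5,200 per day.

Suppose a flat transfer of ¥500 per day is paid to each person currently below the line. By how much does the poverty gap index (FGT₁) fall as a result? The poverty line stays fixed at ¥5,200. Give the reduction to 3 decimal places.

0.056

Before: below the line — ¥1,200, ¥3,000, ¥3,300, ¥4,000, ¥4,500, ¥4,800, ¥4,900; poverty gap index (FGT₁) = 0.18706.
After the ¥500 transfer: below the line — ¥1,700, ¥3,500, ¥3,800, ¥4,500, ¥5,000; poverty gap index (FGT₁) = 0.13112.
Reduction = 0.18706 − 0.13112 = 0.056.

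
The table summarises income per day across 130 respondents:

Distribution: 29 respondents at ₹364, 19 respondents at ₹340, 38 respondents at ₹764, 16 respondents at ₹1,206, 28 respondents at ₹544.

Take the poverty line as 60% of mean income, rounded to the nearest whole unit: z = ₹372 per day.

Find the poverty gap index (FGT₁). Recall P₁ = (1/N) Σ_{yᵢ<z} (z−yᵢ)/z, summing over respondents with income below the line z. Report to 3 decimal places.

Incomes under z: 19×₹340, 29×₹364 (q = 48 of N = 130).
Normalized shortfalls: (372−340)/372 = 0.0860 (×19); (372−364)/372 = 0.0215 (×29).
Σ = 2.258065. Dividing by the full population N = 130 gives P₁ = 0.017.

0.017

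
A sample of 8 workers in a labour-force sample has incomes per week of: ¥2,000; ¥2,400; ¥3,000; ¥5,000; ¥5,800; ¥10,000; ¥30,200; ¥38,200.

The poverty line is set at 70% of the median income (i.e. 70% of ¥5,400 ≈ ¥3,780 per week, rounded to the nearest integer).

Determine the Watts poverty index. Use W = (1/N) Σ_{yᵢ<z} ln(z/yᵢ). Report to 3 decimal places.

0.165

Poor units: ¥2,000, ¥2,400, ¥3,000 (q = 3 of N = 8).
Log shortfalls: ln(3780/2000) = 0.6366; ln(3780/2400) = 0.4543; ln(3780/3000) = 0.2311.
W = 1.321944 / 8 = 0.165.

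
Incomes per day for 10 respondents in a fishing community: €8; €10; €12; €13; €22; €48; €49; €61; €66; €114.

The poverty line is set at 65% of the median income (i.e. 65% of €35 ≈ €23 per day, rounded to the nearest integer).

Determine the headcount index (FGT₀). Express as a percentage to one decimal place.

5 of the 10 respondents have income below €23.
H = 5/10 = 50.0%.

50.0%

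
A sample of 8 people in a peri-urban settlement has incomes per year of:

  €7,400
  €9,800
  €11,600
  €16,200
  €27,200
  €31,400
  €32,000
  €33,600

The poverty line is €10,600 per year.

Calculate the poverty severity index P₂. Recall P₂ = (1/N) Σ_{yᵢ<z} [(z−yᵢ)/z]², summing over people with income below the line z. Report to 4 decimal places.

Below the line: €7,400, €9,800 (q = 2 of N = 8).
Normalized shortfalls: (10600−7400)/10600 = 0.3019; (10600−9800)/10600 = 0.0755.
Squared: 0.0911; 0.0057.
Sum = 0.096832; P₂ = 0.096832 / 8 = 0.0121.

0.0121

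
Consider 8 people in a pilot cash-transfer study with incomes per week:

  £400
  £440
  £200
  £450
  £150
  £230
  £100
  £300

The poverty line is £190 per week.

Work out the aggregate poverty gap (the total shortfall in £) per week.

Incomes under z: £100, £150 (q = 2 of N = 8).
Individual gaps: 190−100 = 90; 190−150 = 40.
Aggregate gap = £130.

£130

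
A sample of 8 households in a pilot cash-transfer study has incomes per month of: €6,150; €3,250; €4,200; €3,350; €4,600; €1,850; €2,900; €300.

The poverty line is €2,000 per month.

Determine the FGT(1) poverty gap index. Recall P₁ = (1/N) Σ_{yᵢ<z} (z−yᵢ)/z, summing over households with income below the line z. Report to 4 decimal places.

Below the line: €300, €1,850 (q = 2 of N = 8).
Normalized shortfalls: (2000−300)/2000 = 0.8500; (2000−1850)/2000 = 0.0750.
Σ = 0.925000. Dividing by the full population N = 8 gives P₁ = 0.1156.

0.1156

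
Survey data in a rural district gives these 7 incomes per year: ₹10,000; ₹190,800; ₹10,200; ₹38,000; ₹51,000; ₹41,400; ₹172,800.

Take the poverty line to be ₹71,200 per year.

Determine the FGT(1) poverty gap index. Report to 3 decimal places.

Below z: ₹10,000, ₹10,200, ₹38,000, ₹41,400, ₹51,000 (q = 5 of N = 7).
Normalized shortfalls: (71200−10000)/71200 = 0.8596; (71200−10200)/71200 = 0.8567; (71200−38000)/71200 = 0.4663; (71200−41400)/71200 = 0.4185; (71200−51000)/71200 = 0.2837.
Sum of shortfalls = 2.884831; P₁ averages over all N: 2.884831 / 7 = 0.412.

0.412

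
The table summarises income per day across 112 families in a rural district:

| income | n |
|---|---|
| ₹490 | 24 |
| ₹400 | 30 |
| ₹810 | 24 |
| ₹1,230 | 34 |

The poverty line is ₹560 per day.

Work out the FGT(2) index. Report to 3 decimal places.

Incomes under z: 30×₹400, 24×₹490 (q = 54 of N = 112).
Gap ratios (z−y)/z: (560−400)/560 = 0.2857 (×30); (560−490)/560 = 0.1250 (×24).
Squared: 0.0816 (×30); 0.0156 (×24).
Sum = 2.823980; P₂ = 2.823980 / 112 = 0.025.

0.025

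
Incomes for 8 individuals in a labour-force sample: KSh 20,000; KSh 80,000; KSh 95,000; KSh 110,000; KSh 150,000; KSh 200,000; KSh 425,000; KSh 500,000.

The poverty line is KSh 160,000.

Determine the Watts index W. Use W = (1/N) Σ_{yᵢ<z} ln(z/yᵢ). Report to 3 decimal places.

Below the line: KSh 20,000, KSh 80,000, KSh 95,000, KSh 110,000, KSh 150,000 (q = 5 of N = 8).
ln(z/y) terms: ln(160000/20000) = 2.0794; ln(160000/80000) = 0.6931; ln(160000/95000) = 0.5213; ln(160000/110000) = 0.3747; ln(160000/150000) = 0.0645.
W = 3.733118 / 8 = 0.467.

0.467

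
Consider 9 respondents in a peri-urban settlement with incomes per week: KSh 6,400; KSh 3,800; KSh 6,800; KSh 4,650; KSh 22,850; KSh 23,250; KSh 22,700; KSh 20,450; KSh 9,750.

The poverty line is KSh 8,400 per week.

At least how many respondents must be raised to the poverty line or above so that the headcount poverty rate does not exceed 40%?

4 of the 9 respondents are poor, so H = 4/9 = 0.444.
A headcount ratio of at most 40% allows at most ⌊0.40 × 9⌋ = 3 poor respondents.
So at least 4 − 3 = 1 must be lifted.

1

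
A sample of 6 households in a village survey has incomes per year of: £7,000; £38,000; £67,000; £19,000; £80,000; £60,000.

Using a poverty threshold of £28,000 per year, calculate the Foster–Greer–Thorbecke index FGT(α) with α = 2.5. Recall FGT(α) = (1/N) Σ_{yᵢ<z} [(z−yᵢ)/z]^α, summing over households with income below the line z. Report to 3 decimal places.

0.091

Below the line: £7,000, £19,000 (q = 2 of N = 6).
Normalized shortfalls: (28000−7000)/28000 = 0.7500; (28000−19000)/28000 = 0.3214.
Raised to α = 2.5: 0.48714; 0.05857.
Sum = 0.545714; FGT(2.5) = 0.545714 / 6 = 0.091.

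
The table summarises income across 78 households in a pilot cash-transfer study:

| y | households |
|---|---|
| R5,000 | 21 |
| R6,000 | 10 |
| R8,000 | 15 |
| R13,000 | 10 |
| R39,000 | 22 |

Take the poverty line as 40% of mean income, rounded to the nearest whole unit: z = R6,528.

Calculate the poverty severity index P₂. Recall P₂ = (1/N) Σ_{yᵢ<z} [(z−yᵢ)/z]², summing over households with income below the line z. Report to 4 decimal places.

0.0156

Incomes under z: 21×R5,000, 10×R6,000 (q = 31 of N = 78).
Shortfall ratios: (6528−5000)/6528 = 0.2341 (×21); (6528−6000)/6528 = 0.0809 (×10).
Squared: 0.0548 (×21); 0.0065 (×10).
Sum = 1.215970; P₂ = 1.215970 / 78 = 0.0156.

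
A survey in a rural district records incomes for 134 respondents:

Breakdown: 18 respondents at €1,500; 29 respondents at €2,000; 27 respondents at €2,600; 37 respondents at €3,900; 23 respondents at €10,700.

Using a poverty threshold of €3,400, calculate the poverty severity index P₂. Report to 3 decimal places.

Below the line: 18×€1,500, 29×€2,000, 27×€2,600 (q = 74 of N = 134).
Normalized shortfalls: (3400−1500)/3400 = 0.5588 (×18); (3400−2000)/3400 = 0.4118 (×29); (3400−2600)/3400 = 0.2353 (×27).
Squared: 0.3123 (×18); 0.1696 (×29); 0.0554 (×27).
Sum = 12.032872; P₂ = 12.032872 / 134 = 0.090.

0.090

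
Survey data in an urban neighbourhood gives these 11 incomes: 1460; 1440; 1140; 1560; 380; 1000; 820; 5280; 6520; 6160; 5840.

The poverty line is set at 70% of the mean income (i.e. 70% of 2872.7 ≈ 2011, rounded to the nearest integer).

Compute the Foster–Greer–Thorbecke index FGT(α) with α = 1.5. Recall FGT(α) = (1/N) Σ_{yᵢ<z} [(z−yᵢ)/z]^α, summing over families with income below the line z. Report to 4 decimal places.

0.2026

Incomes under z: 380, 820, 1000, 1140, 1440, 1460, 1560 (q = 7 of N = 11).
Shortfall ratios: (2011−380)/2011 = 0.8110; (2011−820)/2011 = 0.5922; (2011−1000)/2011 = 0.5027; (2011−1140)/2011 = 0.4331; (2011−1440)/2011 = 0.2839; (2011−1460)/2011 = 0.2740; (2011−1560)/2011 = 0.2243.
Raised to α = 1.5: 0.73040; 0.45577; 0.35646; 0.28504; 0.15130; 0.14342; 0.10621.
Sum = 2.228602; FGT(1.5) = 2.228602 / 11 = 0.2026.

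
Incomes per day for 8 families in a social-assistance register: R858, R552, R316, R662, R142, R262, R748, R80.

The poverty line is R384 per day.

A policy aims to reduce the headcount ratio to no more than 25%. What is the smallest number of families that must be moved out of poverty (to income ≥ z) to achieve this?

Currently q = 4 of N = 8 are below the line (H = 0.500).
A headcount ratio of at most 25% allows at most ⌊0.25 × 8⌋ = 2 poor families.
So at least 4 − 2 = 2 must be lifted.

2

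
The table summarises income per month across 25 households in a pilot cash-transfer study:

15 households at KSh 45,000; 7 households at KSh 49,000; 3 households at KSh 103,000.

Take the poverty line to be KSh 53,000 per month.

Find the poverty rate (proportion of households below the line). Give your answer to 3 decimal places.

22 of the 25 households have income below KSh 53,000.
H = 22/25 = 0.880.

0.880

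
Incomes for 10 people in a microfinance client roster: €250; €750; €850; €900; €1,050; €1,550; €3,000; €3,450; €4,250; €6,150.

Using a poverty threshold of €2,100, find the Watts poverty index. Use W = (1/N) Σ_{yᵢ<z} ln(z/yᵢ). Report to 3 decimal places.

0.591

Incomes under z: €250, €750, €850, €900, €1,050, €1,550 (q = 6 of N = 10).
Log shortfalls: ln(2100/250) = 2.1282; ln(2100/750) = 1.0296; ln(2100/850) = 0.9045; ln(2100/900) = 0.8473; ln(2100/1050) = 0.6931; ln(2100/1550) = 0.3037.
W = 5.906435 / 10 = 0.591.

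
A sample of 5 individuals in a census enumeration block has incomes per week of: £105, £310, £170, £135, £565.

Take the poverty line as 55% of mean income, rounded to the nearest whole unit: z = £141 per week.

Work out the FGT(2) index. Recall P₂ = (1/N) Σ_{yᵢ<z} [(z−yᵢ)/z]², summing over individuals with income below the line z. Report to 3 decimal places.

0.013

Below z: £105, £135 (q = 2 of N = 5).
Shortfall ratios: (141−105)/141 = 0.2553; (141−135)/141 = 0.0426.
Squared: 0.0652; 0.0018.
Sum = 0.066999; P₂ = 0.066999 / 5 = 0.013.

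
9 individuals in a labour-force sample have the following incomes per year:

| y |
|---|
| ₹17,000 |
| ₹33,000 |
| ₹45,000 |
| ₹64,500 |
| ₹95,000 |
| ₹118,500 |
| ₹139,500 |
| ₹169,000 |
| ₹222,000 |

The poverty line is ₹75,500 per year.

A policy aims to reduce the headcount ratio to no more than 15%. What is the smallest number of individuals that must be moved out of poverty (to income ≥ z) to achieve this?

3

Currently q = 4 of N = 9 are below the line (H = 0.444).
A headcount ratio of at most 15% allows at most ⌊0.15 × 9⌋ = 1 poor individuals.
So at least 4 − 1 = 3 must be lifted.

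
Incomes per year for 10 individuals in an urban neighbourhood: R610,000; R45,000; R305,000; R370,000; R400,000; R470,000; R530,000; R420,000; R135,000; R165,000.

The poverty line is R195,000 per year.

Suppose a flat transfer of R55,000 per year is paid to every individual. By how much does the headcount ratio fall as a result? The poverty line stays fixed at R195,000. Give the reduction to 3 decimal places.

Before: below the line — R45,000, R135,000, R165,000; headcount ratio = 0.30000.
After the R55,000 transfer: below the line — R100,000, R190,000; headcount ratio = 0.20000.
Reduction = 0.30000 − 0.20000 = 0.100.

0.100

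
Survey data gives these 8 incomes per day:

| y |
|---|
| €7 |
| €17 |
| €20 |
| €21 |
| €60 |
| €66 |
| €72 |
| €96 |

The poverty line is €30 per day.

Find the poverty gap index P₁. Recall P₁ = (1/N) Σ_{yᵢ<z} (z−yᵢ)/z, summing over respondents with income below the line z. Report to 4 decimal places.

0.2292

Below the line: €7, €17, €20, €21 (q = 4 of N = 8).
Gap ratios (z−y)/z: (30−7)/30 = 0.7667; (30−17)/30 = 0.4333; (30−20)/30 = 0.3333; (30−21)/30 = 0.3000.
Sum of shortfalls = 1.833333; P₁ averages over all N: 1.833333 / 8 = 0.2292.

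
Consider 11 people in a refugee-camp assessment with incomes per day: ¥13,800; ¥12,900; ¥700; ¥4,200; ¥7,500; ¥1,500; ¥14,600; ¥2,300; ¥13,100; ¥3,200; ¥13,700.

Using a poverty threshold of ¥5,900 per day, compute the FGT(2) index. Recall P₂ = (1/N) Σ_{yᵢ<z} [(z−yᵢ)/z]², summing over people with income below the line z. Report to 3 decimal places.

Incomes under z: ¥700, ¥1,500, ¥2,300, ¥3,200, ¥4,200 (q = 5 of N = 11).
Gap ratios (z−y)/z: (5900−700)/5900 = 0.8814; (5900−1500)/5900 = 0.7458; (5900−2300)/5900 = 0.6102; (5900−3200)/5900 = 0.4576; (5900−4200)/5900 = 0.2881.
Squared: 0.7768; 0.5562; 0.3723; 0.2094; 0.0830.
Sum = 1.997702; P₂ = 1.997702 / 11 = 0.182.

0.182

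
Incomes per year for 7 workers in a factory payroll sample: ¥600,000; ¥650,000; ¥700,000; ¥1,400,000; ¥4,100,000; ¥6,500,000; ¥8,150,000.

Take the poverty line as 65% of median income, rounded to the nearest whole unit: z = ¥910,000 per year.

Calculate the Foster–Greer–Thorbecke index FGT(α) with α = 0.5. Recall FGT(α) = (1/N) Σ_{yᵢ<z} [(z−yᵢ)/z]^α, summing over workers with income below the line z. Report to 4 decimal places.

Below z: ¥600,000, ¥650,000, ¥700,000 (q = 3 of N = 7).
Shortfall ratios: (910000−600000)/910000 = 0.3407; (910000−650000)/910000 = 0.2857; (910000−700000)/910000 = 0.2308.
Raised to α = 0.5: 0.58366; 0.53452; 0.48038.
Sum = 1.598567; FGT(0.5) = 1.598567 / 7 = 0.2284.

0.2284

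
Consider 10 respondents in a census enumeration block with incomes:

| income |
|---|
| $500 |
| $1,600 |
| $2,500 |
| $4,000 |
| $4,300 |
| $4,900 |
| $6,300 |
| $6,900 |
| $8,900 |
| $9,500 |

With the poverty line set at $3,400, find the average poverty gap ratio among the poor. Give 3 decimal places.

Below the line: $500, $1,600, $2,500 (q = 3 of N = 10).
Relative gaps: 0.8529, 0.5294, 0.2647; sum = 1.647059.
I averages over the q = 3 poor units only: 1.647059 / 3 = 0.549.

0.549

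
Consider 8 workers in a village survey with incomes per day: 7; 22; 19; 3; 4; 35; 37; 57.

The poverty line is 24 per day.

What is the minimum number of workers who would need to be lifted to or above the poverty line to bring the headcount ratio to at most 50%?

5 of the 8 workers are poor, so H = 5/8 = 0.625.
A headcount ratio of at most 50% allows at most ⌊0.50 × 8⌋ = 4 poor workers.
So at least 5 − 4 = 1 must be lifted.

1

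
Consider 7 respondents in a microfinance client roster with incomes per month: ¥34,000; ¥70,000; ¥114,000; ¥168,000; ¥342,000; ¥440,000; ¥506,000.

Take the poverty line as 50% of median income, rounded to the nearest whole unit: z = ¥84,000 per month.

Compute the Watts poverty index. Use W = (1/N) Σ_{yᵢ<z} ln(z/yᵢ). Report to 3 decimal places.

Below z: ¥34,000, ¥70,000 (q = 2 of N = 7).
ln(z/y) terms: ln(84000/34000) = 0.9045; ln(84000/70000) = 0.1823.
W = 1.086778 / 7 = 0.155.

0.155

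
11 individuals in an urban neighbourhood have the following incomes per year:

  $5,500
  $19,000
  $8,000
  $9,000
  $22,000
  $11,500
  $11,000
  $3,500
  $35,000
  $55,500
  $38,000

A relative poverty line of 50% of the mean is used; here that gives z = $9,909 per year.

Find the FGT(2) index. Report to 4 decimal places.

Below z: $3,500, $5,500, $8,000, $9,000 (q = 4 of N = 11).
Gap ratios (z−y)/z: (9909−3500)/9909 = 0.6468; (9909−5500)/9909 = 0.4449; (9909−8000)/9909 = 0.1927; (9909−9000)/9909 = 0.0917.
Squared: 0.4183; 0.1980; 0.0371; 0.0084.
Sum = 0.661842; P₂ = 0.661842 / 11 = 0.0602.

0.0602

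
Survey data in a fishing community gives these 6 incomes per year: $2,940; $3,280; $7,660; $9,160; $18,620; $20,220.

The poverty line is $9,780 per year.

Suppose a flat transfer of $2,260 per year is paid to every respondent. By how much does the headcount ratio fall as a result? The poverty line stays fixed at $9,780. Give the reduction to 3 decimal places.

Before: below the line — $2,940, $3,280, $7,660, $9,160; headcount ratio = 0.66667.
After the $2,260 transfer: below the line — $5,200, $5,540; headcount ratio = 0.33333.
Reduction = 0.66667 − 0.33333 = 0.333.

0.333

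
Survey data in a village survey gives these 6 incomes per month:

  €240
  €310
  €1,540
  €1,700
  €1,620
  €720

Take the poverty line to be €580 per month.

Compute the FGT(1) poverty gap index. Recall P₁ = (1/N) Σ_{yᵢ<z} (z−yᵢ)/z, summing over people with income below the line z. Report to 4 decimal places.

0.1753

Poor units: €240, €310 (q = 2 of N = 6).
Gap ratios (z−y)/z: (580−240)/580 = 0.5862; (580−310)/580 = 0.4655.
Σ = 1.051724. Dividing by the full population N = 6 gives P₁ = 0.1753.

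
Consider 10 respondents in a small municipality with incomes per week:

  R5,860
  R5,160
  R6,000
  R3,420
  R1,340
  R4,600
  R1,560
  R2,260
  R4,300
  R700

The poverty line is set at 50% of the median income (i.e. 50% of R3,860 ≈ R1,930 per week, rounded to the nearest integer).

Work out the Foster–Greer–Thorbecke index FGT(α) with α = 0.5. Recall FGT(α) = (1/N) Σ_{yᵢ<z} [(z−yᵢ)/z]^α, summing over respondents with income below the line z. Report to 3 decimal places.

0.179

Below the line: R700, R1,340, R1,560 (q = 3 of N = 10).
Shortfall ratios: (1930−700)/1930 = 0.6373; (1930−1340)/1930 = 0.3057; (1930−1560)/1930 = 0.1917.
Raised to α = 0.5: 0.79831; 0.55290; 0.43785.
Sum = 1.789062; FGT(0.5) = 1.789062 / 10 = 0.179.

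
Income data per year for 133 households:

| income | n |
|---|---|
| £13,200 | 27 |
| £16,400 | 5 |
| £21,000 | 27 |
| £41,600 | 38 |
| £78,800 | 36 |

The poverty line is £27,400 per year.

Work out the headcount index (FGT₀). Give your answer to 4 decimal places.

0.4436

59 of the 133 households have income below £27,400.
H = 59/133 = 0.4436.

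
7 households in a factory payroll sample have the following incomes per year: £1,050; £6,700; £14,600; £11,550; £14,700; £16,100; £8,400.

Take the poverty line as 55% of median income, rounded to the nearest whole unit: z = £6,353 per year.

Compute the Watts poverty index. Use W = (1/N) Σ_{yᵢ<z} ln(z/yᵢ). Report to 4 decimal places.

Below z: £1,050 (q = 1 of N = 7).
Log gaps: ln(6353/1050) = 1.8001.
W = 1.800137 / 7 = 0.2572.

0.2572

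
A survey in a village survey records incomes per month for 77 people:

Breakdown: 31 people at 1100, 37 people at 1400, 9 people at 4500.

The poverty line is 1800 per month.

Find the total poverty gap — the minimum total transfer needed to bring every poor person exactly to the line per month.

Poor units: 31×1100, 37×1400 (q = 68 of N = 77).
Individual gaps: 31×(1800−1100) = 21700; 37×(1800−1400) = 14800.
Aggregate gap = 36500.

36500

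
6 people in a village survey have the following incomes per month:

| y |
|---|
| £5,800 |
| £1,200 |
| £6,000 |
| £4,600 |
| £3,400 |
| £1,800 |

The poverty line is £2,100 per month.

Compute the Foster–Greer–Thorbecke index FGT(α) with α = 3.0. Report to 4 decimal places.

Below z: £1,200, £1,800 (q = 2 of N = 6).
Gap ratios (z−y)/z: (2100−1200)/2100 = 0.4286; (2100−1800)/2100 = 0.1429.
Raised to α = 3.0: 0.07872; 0.00292.
Sum = 0.081633; FGT(3.0) = 0.081633 / 6 = 0.0136.

0.0136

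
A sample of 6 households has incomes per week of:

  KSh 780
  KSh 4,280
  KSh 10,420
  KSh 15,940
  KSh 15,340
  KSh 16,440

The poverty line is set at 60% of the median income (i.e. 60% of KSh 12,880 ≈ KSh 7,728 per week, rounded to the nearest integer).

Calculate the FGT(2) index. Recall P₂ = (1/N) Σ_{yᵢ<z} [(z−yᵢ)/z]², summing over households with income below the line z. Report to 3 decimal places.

Below z: KSh 780, KSh 4,280 (q = 2 of N = 6).
Shortfall ratios: (7728−780)/7728 = 0.8991; (7728−4280)/7728 = 0.4462.
Squared: 0.8083; 0.1991.
Sum = 1.007391; P₂ = 1.007391 / 6 = 0.168.

0.168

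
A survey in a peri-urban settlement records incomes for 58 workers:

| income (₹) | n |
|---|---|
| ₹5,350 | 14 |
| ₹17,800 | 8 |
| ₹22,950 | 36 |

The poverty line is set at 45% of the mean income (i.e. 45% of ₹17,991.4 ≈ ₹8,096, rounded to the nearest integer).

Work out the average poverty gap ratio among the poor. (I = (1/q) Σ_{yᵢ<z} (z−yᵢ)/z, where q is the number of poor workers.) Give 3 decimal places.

Below the line: 14×₹5,350 (q = 14 of N = 58).
Relative gaps: 0.3392 (×14); sum = 4.748518.
I averages over the q = 14 poor units only: 4.748518 / 14 = 0.339.

0.339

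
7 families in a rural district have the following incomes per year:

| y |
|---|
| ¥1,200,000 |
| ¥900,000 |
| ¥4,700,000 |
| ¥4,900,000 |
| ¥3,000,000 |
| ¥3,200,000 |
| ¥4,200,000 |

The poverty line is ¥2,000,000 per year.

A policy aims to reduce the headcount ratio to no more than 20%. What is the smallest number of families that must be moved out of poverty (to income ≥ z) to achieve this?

1

2 of the 7 families are poor, so H = 2/7 = 0.286.
A headcount ratio of at most 20% allows at most ⌊0.20 × 7⌋ = 1 poor families.
So at least 2 − 1 = 1 must be lifted.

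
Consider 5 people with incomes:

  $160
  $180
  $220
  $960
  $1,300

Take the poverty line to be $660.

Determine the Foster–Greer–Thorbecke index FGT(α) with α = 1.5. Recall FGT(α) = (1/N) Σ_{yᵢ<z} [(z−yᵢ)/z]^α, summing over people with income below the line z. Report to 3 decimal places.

Poor units: $160, $180, $220 (q = 3 of N = 5).
Shortfall ratios: (660−160)/660 = 0.7576; (660−180)/660 = 0.7273; (660−220)/660 = 0.6667.
Raised to α = 1.5: 0.65939; 0.62022; 0.54433.
Sum = 1.823936; FGT(1.5) = 1.823936 / 5 = 0.365.

0.365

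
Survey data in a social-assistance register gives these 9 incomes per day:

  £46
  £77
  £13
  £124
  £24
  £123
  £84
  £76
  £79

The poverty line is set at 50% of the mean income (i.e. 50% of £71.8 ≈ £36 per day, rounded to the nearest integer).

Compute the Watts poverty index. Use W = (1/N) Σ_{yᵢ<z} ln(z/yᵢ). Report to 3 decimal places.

Poor units: £13, £24 (q = 2 of N = 9).
Log gaps: ln(36/13) = 1.0186; ln(36/24) = 0.4055.
W = 1.424035 / 9 = 0.158.

0.158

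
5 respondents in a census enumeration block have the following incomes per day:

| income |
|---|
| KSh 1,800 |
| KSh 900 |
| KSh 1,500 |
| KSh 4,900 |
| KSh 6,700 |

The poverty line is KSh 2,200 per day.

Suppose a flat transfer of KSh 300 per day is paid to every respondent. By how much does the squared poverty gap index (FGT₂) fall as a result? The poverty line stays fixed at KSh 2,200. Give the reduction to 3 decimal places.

Before: below the line — KSh 900, KSh 1,500, KSh 1,800; squared poverty gap index (FGT₂) = 0.09669.
After the KSh 300 transfer: below the line — KSh 1,200, KSh 1,800, KSh 2,100; squared poverty gap index (FGT₂) = 0.04835.
Reduction = 0.09669 − 0.04835 = 0.048.

0.048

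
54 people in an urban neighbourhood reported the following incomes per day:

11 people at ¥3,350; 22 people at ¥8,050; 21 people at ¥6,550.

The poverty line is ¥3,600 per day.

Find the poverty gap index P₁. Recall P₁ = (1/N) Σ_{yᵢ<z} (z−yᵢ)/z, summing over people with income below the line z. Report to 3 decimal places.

Poor units: 11×¥3,350 (q = 11 of N = 54).
Shortfall ratios: (3600−3350)/3600 = 0.0694 (×11).
Σ = 0.763889. Dividing by the full population N = 54 gives P₁ = 0.014.

0.014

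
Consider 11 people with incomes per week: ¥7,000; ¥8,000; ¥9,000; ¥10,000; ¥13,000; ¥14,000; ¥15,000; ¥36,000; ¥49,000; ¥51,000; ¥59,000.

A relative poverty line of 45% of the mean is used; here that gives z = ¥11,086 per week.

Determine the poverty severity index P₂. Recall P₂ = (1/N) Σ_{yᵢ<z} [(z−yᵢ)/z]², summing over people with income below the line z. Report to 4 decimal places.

0.0235

Below the line: ¥7,000, ¥8,000, ¥9,000, ¥10,000 (q = 4 of N = 11).
Relative gaps: (11086−7000)/11086 = 0.3686; (11086−8000)/11086 = 0.2784; (11086−9000)/11086 = 0.1882; (11086−10000)/11086 = 0.0980.
Squared: 0.1358; 0.0775; 0.0354; 0.0096.
Sum = 0.258338; P₂ = 0.258338 / 11 = 0.0235.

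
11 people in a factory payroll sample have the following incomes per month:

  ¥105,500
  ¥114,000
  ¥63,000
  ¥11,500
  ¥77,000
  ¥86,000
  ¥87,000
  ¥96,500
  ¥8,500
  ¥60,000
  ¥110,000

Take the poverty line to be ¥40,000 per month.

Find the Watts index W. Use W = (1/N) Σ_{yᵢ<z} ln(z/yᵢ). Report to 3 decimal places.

0.254

Incomes under z: ¥8,500, ¥11,500 (q = 2 of N = 11).
Log shortfalls: ln(40000/8500) = 1.5488; ln(40000/11500) = 1.2465.
W = 2.795346 / 11 = 0.254.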